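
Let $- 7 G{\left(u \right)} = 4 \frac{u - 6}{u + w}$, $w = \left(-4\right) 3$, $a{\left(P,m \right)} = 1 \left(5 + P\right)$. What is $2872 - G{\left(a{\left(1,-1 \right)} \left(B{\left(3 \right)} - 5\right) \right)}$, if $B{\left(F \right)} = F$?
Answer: $\frac{20107}{7} \approx 2872.4$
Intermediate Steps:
$a{\left(P,m \right)} = 5 + P$
$w = -12$
$G{\left(u \right)} = - \frac{4 \left(-6 + u\right)}{7 \left(-12 + u\right)}$ ($G{\left(u \right)} = - \frac{4 \frac{u - 6}{u - 12}}{7} = - \frac{4 \frac{-6 + u}{-12 + u}}{7} = - \frac{4 \frac{1}{-12 + u} \left(-6 + u\right)}{7} = - \frac{4 \left(-6 + u\right)}{7 \left(-12 + u\right)}$)
$2872 - G{\left(a{\left(1,-1 \right)} \left(B{\left(3 \right)} - 5\right) \right)} = 2872 - \frac{4 \left(6 - \left(5 + 1\right) \left(3 - 5\right)\right)}{7 \left(-12 + \left(5 + 1\right) \left(3 - 5\right)\right)} = 2872 - \frac{4 \left(6 - 6 \left(-2\right)\right)}{7 \left(-12 + 6 \left(-2\right)\right)} = 2872 - \frac{4 \left(6 - -12\right)}{7 \left(-12 - 12\right)} = 2872 - \frac{4 \left(6 + 12\right)}{7 \left(-24\right)} = 2872 - \frac{4}{7} \left(- \frac{1}{24}\right) 18 = 2872 - - \frac{3}{7} = 2872 + \frac{3}{7} = \frac{20107}{7}$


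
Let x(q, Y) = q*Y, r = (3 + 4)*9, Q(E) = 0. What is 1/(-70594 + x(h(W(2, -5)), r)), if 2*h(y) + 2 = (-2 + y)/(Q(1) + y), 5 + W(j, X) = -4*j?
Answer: -26/1836137 ≈ -1.4160e-5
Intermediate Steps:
W(j, X) = -5 - 4*j
r = 63 (r = 7*9 = 63)
h(y) = -1 + (-2 + y)/(2*y) (h(y) = -1 + ((-2 + y)/(0 + y))/2 = -1 + ((-2 + y)/y)/2 = -1 + (-2 + y)/(2*y))
x(q, Y) = Y*q
1/(-70594 + x(h(W(2, -5)), r)) = 1/(-70594 + 63*((-2 - (-5 - 4*2))/(2*(-5 - 4*2)))) = 1/(-70594 + 63*((-2 - (-5 - 8))/(2*(-5 - 8)))) = 1/(-70594 + 63*((½)*(-2 - 1*(-13))/(-13))) = 1/(-70594 + 63*((½)*(-1/13)*(-2 + 13))) = 1/(-70594 + 63*((½)*(-1/13)*11)) = 1/(-70594 + 63*(-11/26)) = 1/(-70594 - 693/26) = 1/(-1836137/26) = -26/1836137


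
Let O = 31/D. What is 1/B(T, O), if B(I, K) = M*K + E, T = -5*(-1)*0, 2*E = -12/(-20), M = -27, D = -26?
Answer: 65/2112 ≈ 0.030777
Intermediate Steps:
E = 3/10 (E = (-12/(-20))/2 = (-12*(-1/20))/2 = (1/2)*(3/5) = 3/10 ≈ 0.30000)
O = -31/26 (O = 31/(-26) = 31*(-1/26) = -31/26 ≈ -1.1923)
T = 0 (T = 5*0 = 0)
B(I, K) = 3/10 - 27*K (B(I, K) = -27*K + 3/10 = 3/10 - 27*K)
1/B(T, O) = 1/(3/10 - 27*(-31/26)) = 1/(3/10 + 837/26) = 1/(2112/65) = 65/2112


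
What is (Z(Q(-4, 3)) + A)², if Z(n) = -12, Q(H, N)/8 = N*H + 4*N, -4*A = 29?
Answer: 5929/16 ≈ 370.56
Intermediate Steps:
A = -29/4 (A = -¼*29 = -29/4 ≈ -7.2500)
Q(H, N) = 32*N + 8*H*N (Q(H, N) = 8*(N*H + 4*N) = 8*(H*N + 4*N) = 8*(4*N + H*N) = 32*N + 8*H*N)
(Z(Q(-4, 3)) + A)² = (-12 - 29/4)² = (-77/4)² = 5929/16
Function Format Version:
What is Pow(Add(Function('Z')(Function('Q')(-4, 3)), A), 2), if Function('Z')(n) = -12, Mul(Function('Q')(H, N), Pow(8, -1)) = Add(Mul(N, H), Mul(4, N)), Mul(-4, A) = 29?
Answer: Rational(5929, 16) ≈ 370.56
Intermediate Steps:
A = Rational(-29, 4) (A = Mul(Rational(-1, 4), 29) = Rational(-29, 4) ≈ -7.2500)
Function('Q')(H, N) = Add(Mul(32, N), Mul(8, H, N)) (Function('Q')(H, N) = Mul(8, Add(Mul(N, H), Mul(4, N))) = Mul(8, Add(Mul(H, N), Mul(4, N))) = Mul(8, Add(Mul(4, N), Mul(H, N))) = Add(Mul(32, N), Mul(8, H, N)))
Pow(Add(Function('Z')(Function('Q')(-4, 3)), A), 2) = Pow(Add(-12, Rational(-29, 4)), 2) = Pow(Rational(-77, 4), 2) = Rational(5929, 16)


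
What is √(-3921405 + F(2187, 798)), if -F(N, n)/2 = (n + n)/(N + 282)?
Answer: I*√2656082202917/823 ≈ 1980.3*I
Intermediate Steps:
F(N, n) = -4*n/(282 + N) (F(N, n) = -2*(n + n)/(N + 282) = -2*2*n/(282 + N) = -4*n/(282 + N))
√(-3921405 + F(2187, 798)) = √(-3921405 - 4*798/(282 + 2187)) = √(-3921405 - 4*798/2469) = √(-3921405 - 4*798*1/2469) = √(-3921405 - 1064/823) = √(-3227317379/823) = I*√2656082202917/823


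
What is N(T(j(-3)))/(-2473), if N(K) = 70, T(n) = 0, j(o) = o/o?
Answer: -70/2473 ≈ -0.028306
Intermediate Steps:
j(o) = 1
N(T(j(-3)))/(-2473) = 70/(-2473) = 70*(-1/2473) = -70/2473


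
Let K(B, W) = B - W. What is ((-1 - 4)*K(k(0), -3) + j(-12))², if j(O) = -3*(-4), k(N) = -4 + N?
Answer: 289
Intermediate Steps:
j(O) = 12
((-1 - 4)*K(k(0), -3) + j(-12))² = ((-1 - 4)*((-4 + 0) - 1*(-3)) + 12)² = (-5*(-4 + 3) + 12)² = (-5*(-1) + 12)² = (5 + 12)² = 17² = 289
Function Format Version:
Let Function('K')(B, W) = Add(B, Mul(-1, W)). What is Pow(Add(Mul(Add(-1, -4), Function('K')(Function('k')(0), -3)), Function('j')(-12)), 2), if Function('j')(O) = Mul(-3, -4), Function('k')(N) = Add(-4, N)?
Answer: 289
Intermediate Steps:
Function('j')(O) = 12
Pow(Add(Mul(Add(-1, -4), Function('K')(Function('k')(0), -3)), Function('j')(-12)), 2) = Pow(Add(Mul(Add(-1, -4), Add(Add(-4, 0), Mul(-1, -3))), 12), 2) = Pow(Add(Mul(-5, Add(-4, 3)), 12), 2) = Pow(Add(Mul(-5, -1), 12), 2) = Pow(Add(5, 12), 2) = Pow(17, 2) = 289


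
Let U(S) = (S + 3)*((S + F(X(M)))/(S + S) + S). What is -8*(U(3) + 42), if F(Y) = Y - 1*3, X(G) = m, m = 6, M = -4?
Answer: -528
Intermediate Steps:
X(G) = 6
F(Y) = -3 + Y (F(Y) = Y - 3 = -3 + Y)
U(S) = (3 + S)*(S + (3 + S)/(2*S)) (U(S) = (S + 3)*((S + (-3 + 6))/(S + S) + S) = (3 + S)*((S + 3)/((2*S)) + S) = (3 + S)*((3 + S)*(1/(2*S)) + S) = (3 + S)*((3 + S)/(2*S) + S) = (3 + S)*(S + (3 + S)/(2*S)))
-8*(U(3) + 42) = -8*((3 + 3² + (7/2)*3 + (9/2)/3) + 42) = -8*((3 + 9 + 21/2 + (9/2)*(⅓)) + 42) = -8*((3 + 9 + 21/2 + 3/2) + 42) = -8*(24 + 42) = -8*66 = -528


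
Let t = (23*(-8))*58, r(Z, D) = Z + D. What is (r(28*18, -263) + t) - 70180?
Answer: -80611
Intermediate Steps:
r(Z, D) = D + Z
t = -10672 (t = -184*58 = -10672)
(r(28*18, -263) + t) - 70180 = ((-263 + 28*18) - 10672) - 70180 = ((-263 + 504) - 10672) - 70180 = (241 - 10672) - 70180 = -10431 - 70180 = -80611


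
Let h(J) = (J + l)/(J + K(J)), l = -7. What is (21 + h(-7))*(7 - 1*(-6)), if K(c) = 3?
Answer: 637/2 ≈ 318.50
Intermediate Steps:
h(J) = (-7 + J)/(3 + J) (h(J) = (J - 7)/(J + 3) = (-7 + J)/(3 + J))
(21 + h(-7))*(7 - 1*(-6)) = (21 + (-7 - 7)/(3 - 7))*(7 - 1*(-6)) = (21 - 14/(-4))*(7 + 6) = (21 - ¼*(-14))*13 = (21 + 7/2)*13 = (49/2)*13 = 637/2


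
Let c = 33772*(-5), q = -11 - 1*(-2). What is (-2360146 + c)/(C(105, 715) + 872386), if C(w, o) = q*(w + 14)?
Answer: -2529006/871315 ≈ -2.9025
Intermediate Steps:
q = -9 (q = -11 + 2 = -9)
c = -168860
C(w, o) = -126 - 9*w (C(w, o) = -9*(w + 14) = -9*(14 + w) = -126 - 9*w)
(-2360146 + c)/(C(105, 715) + 872386) = (-2360146 - 168860)/((-126 - 9*105) + 872386) = -2529006/((-126 - 945) + 872386) = -2529006/(-1071 + 872386) = -2529006/871315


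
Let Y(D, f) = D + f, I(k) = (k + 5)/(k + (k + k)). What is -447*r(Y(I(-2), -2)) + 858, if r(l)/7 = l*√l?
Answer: 858 + 15645*I*√10/4 ≈ 858.0 + 12368.0*I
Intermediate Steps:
I(k) = (5 + k)/(3*k) (I(k) = (5 + k)/(k + 2*k) = (5 + k)/((3*k)) = (5 + k)*(1/(3*k)) = (5 + k)/(3*k))
r(l) = 7*l^(3/2) (r(l) = 7*(l*√l) = 7*l^(3/2))
-447*r(Y(I(-2), -2)) + 858 = -3129*((⅓)*(5 - 2)/(-2) - 2)^(3/2) + 858 = -3129*((⅓)*(-½)*3 - 2)^(3/2) + 858 = -3129*(-½ - 2)^(3/2) + 858 = -3129*(-5/2)^(3/2) + 858 = -3129*(-5*I*√10/4) + 858 = -(-15645)*I*√10/4 + 858 = 15645*I*√10/4 + 858 = 858 + 15645*I*√10/4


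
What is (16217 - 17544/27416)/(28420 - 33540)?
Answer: -27786733/8773120 ≈ -3.1673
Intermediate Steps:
(16217 - 17544/27416)/(28420 - 33540) = (16217 - 17544*1/27416)/(-5120) = (16217 - 2193/3427)*(-1/5120) = (55573466/3427)*(-1/5120) = -27786733/8773120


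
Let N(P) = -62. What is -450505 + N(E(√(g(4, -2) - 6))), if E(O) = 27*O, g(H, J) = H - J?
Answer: -450567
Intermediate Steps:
-450505 + N(E(√(g(4, -2) - 6))) = -450505 - 62 = -450567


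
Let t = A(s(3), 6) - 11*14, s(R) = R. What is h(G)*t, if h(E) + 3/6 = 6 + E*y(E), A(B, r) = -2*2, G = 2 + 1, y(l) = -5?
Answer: 1501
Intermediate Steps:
G = 3
A(B, r) = -4
h(E) = 11/2 - 5*E (h(E) = -½ + (6 + E*(-5)) = -½ + (6 - 5*E) = 11/2 - 5*E)
t = -158 (t = -4 - 11*14 = -4 - 154 = -158)
h(G)*t = (11/2 - 5*3)*(-158) = (11/2 - 15)*(-158) = -19/2*(-158) = 1501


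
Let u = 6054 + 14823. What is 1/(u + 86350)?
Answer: 1/107227 ≈ 9.3260e-6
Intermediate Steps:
u = 20877
1/(u + 86350) = 1/(20877 + 86350) = 1/107227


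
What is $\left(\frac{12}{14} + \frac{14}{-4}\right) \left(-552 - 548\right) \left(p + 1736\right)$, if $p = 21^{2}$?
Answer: $6328850$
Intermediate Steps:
$p = 441$
$\left(\frac{12}{14} + \frac{14}{-4}\right) \left(-552 - 548\right) \left(p + 1736\right) = \left(\frac{12}{14} + \frac{14}{-4}\right) \left(-552 - 548\right) \left(441 + 1736\right) = \left(12 \cdot \frac{1}{14} + 14 \left(- \frac{1}{4}\right)\right) \left(\left(-1100\right) 2177\right) = \left(\frac{6}{7} - \frac{7}{2}\right) \left(-2394700\right) = \left(- \frac{37}{14}\right) \left(-2394700\right) = 6328850$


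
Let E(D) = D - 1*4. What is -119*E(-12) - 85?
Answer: 1819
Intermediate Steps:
E(D) = -4 + D (E(D) = D - 4 = -4 + D)
-119*E(-12) - 85 = -119*(-4 - 12) - 85 = -119*(-16) - 85 = 1904 - 85 = 1819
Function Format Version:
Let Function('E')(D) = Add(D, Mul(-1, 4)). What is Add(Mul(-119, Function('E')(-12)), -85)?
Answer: 1819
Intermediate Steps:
Function('E')(D) = Add(-4, D) (Function('E')(D) = Add(D, -4) = Add(-4, D))
Add(Mul(-119, Function('E')(-12)), -85) = Add(Mul(-119, Add(-4, -12)), -85) = Add(Mul(-119, -16), -85) = Add(1904, -85) = 1819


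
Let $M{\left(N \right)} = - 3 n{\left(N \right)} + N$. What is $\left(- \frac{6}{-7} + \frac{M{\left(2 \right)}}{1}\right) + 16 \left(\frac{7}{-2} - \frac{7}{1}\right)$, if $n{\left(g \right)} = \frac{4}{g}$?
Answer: $- \frac{1198}{7} \approx -171.14$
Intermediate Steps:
$M{\left(N \right)} = N - \frac{12}{N}$ ($M{\left(N \right)} = - 3 \frac{4}{N} + N = - \frac{12}{N} + N = N - \frac{12}{N}$)
$\left(- \frac{6}{-7} + \frac{M{\left(2 \right)}}{1}\right) + 16 \left(\frac{7}{-2} - \frac{7}{1}\right) = \left(- \frac{6}{-7} + \frac{2 - \frac{12}{2}}{1}\right) + 16 \left(\frac{7}{-2} - \frac{7}{1}\right) = \left(\left(-6\right) \left(- \frac{1}{7}\right) + \left(2 - 6\right) 1\right) + 16 \left(7 \left(- \frac{1}{2}\right) - 7\right) = \left(\frac{6}{7} + \left(2 - 6\right) 1\right) + 16 \left(- \frac{7}{2} - 7\right) = \left(\frac{6}{7} - 4\right) + 16 \left(- \frac{21}{2}\right) = \left(\frac{6}{7} - 4\right) - 168 = - \frac{22}{7} - 168 = - \frac{1198}{7}$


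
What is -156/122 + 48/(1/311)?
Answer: 910530/61 ≈ 14927.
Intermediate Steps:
-156/122 + 48/(1/311) = -156*1/122 + 48/(1/311) = -78/61 + 48*311 = -78/61 + 14928 = 910530/61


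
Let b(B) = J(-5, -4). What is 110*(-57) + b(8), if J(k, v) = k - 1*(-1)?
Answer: -6274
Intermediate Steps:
J(k, v) = 1 + k (J(k, v) = k + 1 = 1 + k)
b(B) = -4 (b(B) = 1 - 5 = -4)
110*(-57) + b(8) = 110*(-57) - 4 = -6270 - 4 = -6274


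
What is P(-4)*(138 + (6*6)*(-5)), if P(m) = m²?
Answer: -672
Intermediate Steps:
P(-4)*(138 + (6*6)*(-5)) = (-4)²*(138 + (6*6)*(-5)) = 16*(138 + 36*(-5)) = 16*(138 - 180) = 16*(-42) = -672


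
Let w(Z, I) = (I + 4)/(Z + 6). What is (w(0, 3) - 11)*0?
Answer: 0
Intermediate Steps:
w(Z, I) = (4 + I)/(6 + Z)
(w(0, 3) - 11)*0 = ((4 + 3)/(6 + 0) - 11)*0 = (7/6 - 11)*0 = -59/6*0 = 0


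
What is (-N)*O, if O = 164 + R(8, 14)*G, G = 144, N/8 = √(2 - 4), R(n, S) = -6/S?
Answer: -5728*I*√2/7 ≈ -1157.2*I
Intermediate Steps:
N = 8*I*√2 (N = 8*√(2 - 4) = 8*√(-2) = 8*(I*√2) = 8*I*√2 ≈ 11.314*I)
O = 716/7 (O = 164 - 6/14*144 = 164 - 6*1/14*144 = 164 - 3/7*144 = 164 - 432/7 = 716/7 ≈ 102.29)
(-N)*O = -8*I*√2*(716/7) = -5728*I*√2/7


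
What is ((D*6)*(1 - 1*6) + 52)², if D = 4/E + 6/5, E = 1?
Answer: 10816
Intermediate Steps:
D = 26/5 (D = 4/1 + 6/5 = 4*1 + 6*(⅕) = 4 + 6/5 = 26/5 ≈ 5.2000)
((D*6)*(1 - 1*6) + 52)² = (((26/5)*6)*(1 - 1*6) + 52)² = (156*(1 - 6)/5 + 52)² = ((156/5)*(-5) + 52)² = (-156 + 52)² = (-104)² = 10816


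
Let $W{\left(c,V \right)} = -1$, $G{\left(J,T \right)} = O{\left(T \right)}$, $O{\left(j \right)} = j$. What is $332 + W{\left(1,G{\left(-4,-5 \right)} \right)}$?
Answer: $331$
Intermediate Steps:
$G{\left(J,T \right)} = T$
$332 + W{\left(1,G{\left(-4,-5 \right)} \right)} = 332 - 1 = 331$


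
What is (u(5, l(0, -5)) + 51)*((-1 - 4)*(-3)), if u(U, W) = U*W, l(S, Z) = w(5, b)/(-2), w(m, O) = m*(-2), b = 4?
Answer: 1140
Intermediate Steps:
w(m, O) = -2*m
l(S, Z) = 5 (l(S, Z) = -2*5/(-2) = -10*(-½) = 5)
(u(5, l(0, -5)) + 51)*((-1 - 4)*(-3)) = (5*5 + 51)*((-1 - 4)*(-3)) = (25 + 51)*(-5*(-3)) = 76*15 = 1140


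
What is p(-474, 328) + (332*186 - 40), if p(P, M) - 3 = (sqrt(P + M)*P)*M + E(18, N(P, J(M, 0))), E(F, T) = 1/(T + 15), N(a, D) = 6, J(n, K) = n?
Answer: 1296016/21 - 155472*I*sqrt(146) ≈ 61715.0 - 1.8786e+6*I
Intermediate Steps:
E(F, T) = 1/(15 + T)
p(P, M) = 64/21 + M*P*sqrt(M + P) (p(P, M) = 3 + ((sqrt(P + M)*P)*M + 1/(15 + 6)) = 3 + ((sqrt(M + P)*P)*M + 1/21) = 3 + ((P*sqrt(M + P))*M + 1/21) = 3 + (M*P*sqrt(M + P) + 1/21) = 3 + (1/21 + M*P*sqrt(M + P)) = 64/21 + M*P*sqrt(M + P))
p(-474, 328) + (332*186 - 40) = (64/21 + 328*(-474)*sqrt(328 - 474)) + (332*186 - 40) = (64/21 + 328*(-474)*sqrt(-146)) + (61752 - 40) = (64/21 + 328*(-474)*(I*sqrt(146))) + 61712 = (64/21 - 155472*I*sqrt(146)) + 61712 = 1296016/21 - 155472*I*sqrt(146)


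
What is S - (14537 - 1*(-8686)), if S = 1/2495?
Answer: -57941384/2495 ≈ -23223.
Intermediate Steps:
S = 1/2495 ≈ 0.00040080
S - (14537 - 1*(-8686)) = 1/2495 - (14537 - 1*(-8686)) = 1/2495 - (14537 + 8686) = 1/2495 - 1*23223 = 1/2495 - 23223 = -57941384/2495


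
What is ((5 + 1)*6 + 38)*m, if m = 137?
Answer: 10138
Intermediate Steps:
((5 + 1)*6 + 38)*m = ((5 + 1)*6 + 38)*137 = (6*6 + 38)*137 = (36 + 38)*137 = 74*137 = 10138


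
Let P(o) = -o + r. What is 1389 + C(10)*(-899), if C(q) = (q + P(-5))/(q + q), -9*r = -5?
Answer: 6208/9 ≈ 689.78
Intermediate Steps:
r = 5/9 (r = -1/9*(-5) = 5/9 ≈ 0.55556)
P(o) = 5/9 - o (P(o) = -o + 5/9 = 5/9 - o)
C(q) = (50/9 + q)/(2*q) (C(q) = (q + (5/9 - 1*(-5)))/(q + q) = (q + (5/9 + 5))/((2*q)) = (q + 50/9)*(1/(2*q)) = (50/9 + q)*(1/(2*q)) = (50/9 + q)/(2*q))
1389 + C(10)*(-899) = 1389 + ((1/18)*(50 + 9*10)/10)*(-899) = 1389 + ((1/18)*(1/10)*(50 + 90))*(-899) = 1389 + ((1/18)*(1/10)*140)*(-899) = 1389 + (7/9)*(-899) = 1389 - 6293/9 = 6208/9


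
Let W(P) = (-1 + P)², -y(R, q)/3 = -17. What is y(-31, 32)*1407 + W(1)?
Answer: 71757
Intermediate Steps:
y(R, q) = 51 (y(R, q) = -3*(-17) = 51)
y(-31, 32)*1407 + W(1) = 51*1407 + (-1 + 1)² = 71757 + 0² = 71757 + 0 = 71757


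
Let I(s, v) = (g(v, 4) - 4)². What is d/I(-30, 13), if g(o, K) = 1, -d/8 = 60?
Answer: -160/3 ≈ -53.333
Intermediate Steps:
d = -480 (d = -8*60 = -480)
I(s, v) = 9 (I(s, v) = (1 - 4)² = (-3)² = 9)
d/I(-30, 13) = -480/9 = -480*⅑ = -160/3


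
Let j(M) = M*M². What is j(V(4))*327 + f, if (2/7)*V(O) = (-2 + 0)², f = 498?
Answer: 897786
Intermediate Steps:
V(O) = 14 (V(O) = 7*(-2 + 0)²/2 = (7/2)*(-2)² = (7/2)*4 = 14)
j(M) = M³
j(V(4))*327 + f = 14³*327 + 498 = 2744*327 + 498 = 897288 + 498 = 897786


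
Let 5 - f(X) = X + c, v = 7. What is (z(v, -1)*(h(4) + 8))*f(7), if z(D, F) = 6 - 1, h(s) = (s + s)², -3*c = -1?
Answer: -840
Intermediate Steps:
c = ⅓ (c = -⅓*(-1) = ⅓ ≈ 0.33333)
h(s) = 4*s² (h(s) = (2*s)² = 4*s²)
z(D, F) = 5
f(X) = 14/3 - X (f(X) = 5 - (X + ⅓) = 5 - (⅓ + X) = 5 + (-⅓ - X) = 14/3 - X)
(z(v, -1)*(h(4) + 8))*f(7) = (5*(4*4² + 8))*(14/3 - 1*7) = (5*(4*16 + 8))*(14/3 - 7) = (5*(64 + 8))*(-7/3) = (5*72)*(-7/3) = 360*(-7/3) = -840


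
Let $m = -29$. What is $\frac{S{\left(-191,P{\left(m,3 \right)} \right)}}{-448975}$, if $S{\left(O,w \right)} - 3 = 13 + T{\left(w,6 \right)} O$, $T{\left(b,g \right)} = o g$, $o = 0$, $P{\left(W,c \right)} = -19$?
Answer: $- \frac{16}{448975} \approx -3.5637 \cdot 10^{-5}$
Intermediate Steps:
$T{\left(b,g \right)} = 0$ ($T{\left(b,g \right)} = 0 g = 0$)
$S{\left(O,w \right)} = 16$ ($S{\left(O,w \right)} = 3 + \left(13 + 0 O\right) = 3 + \left(13 + 0\right) = 3 + 13 = 16$)
$\frac{S{\left(-191,P{\left(m,3 \right)} \right)}}{-448975} = \frac{16}{-448975} = 16 \left(- \frac{1}{448975}\right) = - \frac{16}{448975}$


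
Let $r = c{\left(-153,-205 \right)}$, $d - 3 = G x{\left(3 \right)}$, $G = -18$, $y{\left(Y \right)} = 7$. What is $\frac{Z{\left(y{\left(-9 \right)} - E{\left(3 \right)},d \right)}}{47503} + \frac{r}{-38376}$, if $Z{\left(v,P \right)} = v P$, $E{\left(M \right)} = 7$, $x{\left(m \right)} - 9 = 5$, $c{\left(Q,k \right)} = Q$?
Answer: $\frac{17}{4264} \approx 0.0039869$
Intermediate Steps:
$x{\left(m \right)} = 14$ ($x{\left(m \right)} = 9 + 5 = 14$)
$d = -249$ ($d = 3 - 252 = -249$)
$r = -153$
$Z{\left(v,P \right)} = P v$
$\frac{Z{\left(y{\left(-9 \right)} - E{\left(3 \right)},d \right)}}{47503} + \frac{r}{-38376} = \frac{\left(-249\right) \left(7 - 7\right)}{47503} - \frac{153}{-38376} = - 249 \left(7 - 7\right) \frac{1}{47503} - - \frac{17}{4264} = \left(-249\right) 0 \cdot \frac{1}{47503} + \frac{17}{4264} = 0 \cdot \frac{1}{47503} + \frac{17}{4264} = 0 + \frac{17}{4264} = \frac{17}{4264}$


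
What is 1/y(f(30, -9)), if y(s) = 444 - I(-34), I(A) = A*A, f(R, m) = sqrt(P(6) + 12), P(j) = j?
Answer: -1/712 ≈ -0.0014045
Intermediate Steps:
f(R, m) = 3*sqrt(2) (f(R, m) = sqrt(6 + 12) = sqrt(18) = 3*sqrt(2))
I(A) = A**2
y(s) = -712 (y(s) = 444 - 1*(-34)**2 = 444 - 1*1156 = 444 - 1156 = -712)
1/y(f(30, -9)) = 1/(-712) = -1/712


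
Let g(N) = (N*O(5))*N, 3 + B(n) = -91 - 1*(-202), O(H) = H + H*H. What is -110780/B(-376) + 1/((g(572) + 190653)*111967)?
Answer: -1149200098762934/1120361172291 ≈ -1025.7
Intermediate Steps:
O(H) = H + H²
B(n) = 108 (B(n) = -3 + (-91 - 1*(-202)) = -3 + (-91 + 202) = -3 + 111 = 108)
g(N) = 30*N² (g(N) = (N*(5*(1 + 5)))*N = (N*(5*6))*N = (N*30)*N = (30*N)*N = 30*N²)
-110780/B(-376) + 1/((g(572) + 190653)*111967) = -110780/108 + 1/((30*572² + 190653)*111967) = -110780*1/108 + (1/111967)/(30*327184 + 190653) = -27695/27 + (1/111967)/(9815520 + 190653) = -27695/27 + (1/111967)/10006173 = -27695/27 + (1/10006173)*(1/111967) = -27695/27 + 1/1120361172291 = -1149200098762934/1120361172291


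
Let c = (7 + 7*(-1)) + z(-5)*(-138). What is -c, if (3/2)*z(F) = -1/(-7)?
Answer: 92/7 ≈ 13.143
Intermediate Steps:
z(F) = 2/21 (z(F) = 2*(-1/(-7))/3 = 2*(-1*(-⅐))/3 = (⅔)*(⅐) = 2/21)
c = -92/7 (c = (7 + 7*(-1)) + (2/21)*(-138) = (7 - 7) - 92/7 = 0 - 92/7 = -92/7 ≈ -13.143)
-c = -1*(-92/7) = 92/7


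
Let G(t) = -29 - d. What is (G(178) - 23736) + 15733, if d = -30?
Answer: -8002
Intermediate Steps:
G(t) = 1 (G(t) = -29 - 1*(-30) = -29 + 30 = 1)
(G(178) - 23736) + 15733 = (1 - 23736) + 15733 = -23735 + 15733 = -8002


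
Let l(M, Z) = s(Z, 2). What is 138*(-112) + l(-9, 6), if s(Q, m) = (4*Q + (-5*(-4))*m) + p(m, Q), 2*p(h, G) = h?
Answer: -15391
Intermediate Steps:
p(h, G) = h/2
s(Q, m) = 4*Q + 41*m/2 (s(Q, m) = (4*Q + (-5*(-4))*m) + m/2 = (4*Q + 20*m) + m/2 = 4*Q + 41*m/2)
l(M, Z) = 41 + 4*Z (l(M, Z) = 4*Z + (41/2)*2 = 4*Z + 41 = 41 + 4*Z)
138*(-112) + l(-9, 6) = 138*(-112) + (41 + 4*6) = -15456 + (41 + 24) = -15456 + 65 = -15391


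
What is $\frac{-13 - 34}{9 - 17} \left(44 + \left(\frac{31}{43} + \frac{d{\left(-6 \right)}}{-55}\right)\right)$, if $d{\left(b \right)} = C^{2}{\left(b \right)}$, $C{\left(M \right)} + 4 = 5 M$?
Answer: $\frac{2634679}{18920} \approx 139.25$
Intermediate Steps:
$C{\left(M \right)} = -4 + 5 M$
$d{\left(b \right)} = \left(-4 + 5 b\right)^{2}$
$\frac{-13 - 34}{9 - 17} \left(44 + \left(\frac{31}{43} + \frac{d{\left(-6 \right)}}{-55}\right)\right) = \frac{-13 - 34}{9 - 17} \left(44 + \left(\frac{31}{43} + \frac{\left(-4 + 5 \left(-6\right)\right)^{2}}{-55}\right)\right) = - \frac{47}{-8} \left(44 + \left(31 \cdot \frac{1}{43} + \left(-4 - 30\right)^{2} \left(- \frac{1}{55}\right)\right)\right) = \left(-47\right) \left(- \frac{1}{8}\right) \left(44 + \left(\frac{31}{43} + \left(-34\right)^{2} \left(- \frac{1}{55}\right)\right)\right) = \frac{47 \left(44 + \left(\frac{31}{43} + 1156 \left(- \frac{1}{55}\right)\right)\right)}{8} = \frac{47 \left(44 + \left(\frac{31}{43} - \frac{1156}{55}\right)\right)}{8} = \frac{47 \left(44 - \frac{48003}{2365}\right)}{8} = \frac{47}{8} \cdot \frac{56057}{2365} = \frac{2634679}{18920}$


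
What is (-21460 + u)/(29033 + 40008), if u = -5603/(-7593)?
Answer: -162940177/524228313 ≈ -0.31082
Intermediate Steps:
u = 5603/7593 (u = -5603*(-1/7593) = 5603/7593 ≈ 0.73792)
(-21460 + u)/(29033 + 40008) = (-21460 + 5603/7593)/(29033 + 40008) = -162940177/7593/69041 = -162940177/7593*1/69041 = -162940177/524228313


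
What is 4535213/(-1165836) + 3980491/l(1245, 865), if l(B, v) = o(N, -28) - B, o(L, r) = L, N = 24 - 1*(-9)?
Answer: -96793674659/29437359 ≈ -3288.1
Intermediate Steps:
N = 33 (N = 24 + 9 = 33)
l(B, v) = 33 - B
4535213/(-1165836) + 3980491/l(1245, 865) = 4535213/(-1165836) + 3980491/(33 - 1*1245) = 4535213*(-1/1165836) + 3980491/(33 - 1245) = -4535213/1165836 + 3980491/(-1212) = -4535213/1165836 + 3980491*(-1/1212) = -4535213/1165836 - 3980491/1212 = -96793674659/29437359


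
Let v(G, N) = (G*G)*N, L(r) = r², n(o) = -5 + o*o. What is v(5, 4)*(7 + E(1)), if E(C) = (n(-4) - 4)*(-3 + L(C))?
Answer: -700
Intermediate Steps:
n(o) = -5 + o²
v(G, N) = N*G² (v(G, N) = G²*N = N*G²)
E(C) = -21 + 7*C² (E(C) = ((-5 + (-4)²) - 4)*(-3 + C²) = ((-5 + 16) - 4)*(-3 + C²) = (11 - 4)*(-3 + C²) = 7*(-3 + C²) = -21 + 7*C²)
v(5, 4)*(7 + E(1)) = (4*5²)*(7 + (-21 + 7*1²)) = (4*25)*(7 + (-21 + 7*1)) = 100*(7 + (-21 + 7)) = 100*(7 - 14) = 100*(-7) = -700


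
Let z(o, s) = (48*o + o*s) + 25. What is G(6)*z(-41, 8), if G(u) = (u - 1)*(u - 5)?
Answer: -11355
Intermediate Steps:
z(o, s) = 25 + 48*o + o*s
G(u) = (-1 + u)*(-5 + u)
G(6)*z(-41, 8) = (5 + 6² - 6*6)*(25 + 48*(-41) - 41*8) = (5 + 36 - 36)*(25 - 1968 - 328) = 5*(-2271) = -11355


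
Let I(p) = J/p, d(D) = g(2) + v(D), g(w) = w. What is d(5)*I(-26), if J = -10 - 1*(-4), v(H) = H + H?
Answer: 36/13 ≈ 2.7692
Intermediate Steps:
v(H) = 2*H
J = -6 (J = -10 + 4 = -6)
d(D) = 2 + 2*D
I(p) = -6/p
d(5)*I(-26) = (2 + 2*5)*(-6/(-26)) = (2 + 10)*(-6*(-1/26)) = 12*(3/13) = 36/13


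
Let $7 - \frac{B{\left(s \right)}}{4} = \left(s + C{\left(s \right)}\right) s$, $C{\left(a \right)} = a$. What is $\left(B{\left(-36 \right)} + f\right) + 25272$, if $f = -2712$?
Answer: $12220$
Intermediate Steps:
$B{\left(s \right)} = 28 - 8 s^{2}$ ($B{\left(s \right)} = 28 - 4 \left(s + s\right) s = 28 - 4 \cdot 2 s s = 28 - 4 \cdot 2 s^{2} = 28 - 8 s^{2}$)
$\left(B{\left(-36 \right)} + f\right) + 25272 = \left(\left(28 - 8 \left(-36\right)^{2}\right) - 2712\right) + 25272 = \left(\left(28 - 10368\right) - 2712\right) + 25272 = \left(-10340 - 2712\right) + 25272 = -13052 + 25272 = 12220$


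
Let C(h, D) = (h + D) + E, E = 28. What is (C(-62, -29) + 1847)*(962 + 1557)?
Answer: 4493896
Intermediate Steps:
C(h, D) = 28 + D + h (C(h, D) = (h + D) + 28 = (D + h) + 28 = 28 + D + h)
(C(-62, -29) + 1847)*(962 + 1557) = ((28 - 29 - 62) + 1847)*(962 + 1557) = (-63 + 1847)*2519 = 1784*2519 = 4493896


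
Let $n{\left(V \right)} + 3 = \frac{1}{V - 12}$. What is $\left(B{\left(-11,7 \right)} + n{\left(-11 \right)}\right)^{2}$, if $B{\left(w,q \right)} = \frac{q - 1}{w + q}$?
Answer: $\frac{43681}{2116} \approx 20.643$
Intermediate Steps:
$n{\left(V \right)} = -3 + \frac{1}{-12 + V}$ ($n{\left(V \right)} = -3 + \frac{1}{V - 12} = -3 + \frac{1}{-12 + V}$)
$B{\left(w,q \right)} = \frac{-1 + q}{q + w}$
$\left(B{\left(-11,7 \right)} + n{\left(-11 \right)}\right)^{2} = \left(\frac{-1 + 7}{7 - 11} + \frac{37 - -33}{-12 - 11}\right)^{2} = \left(\frac{1}{-4} \cdot 6 + \frac{37 + 33}{-23}\right)^{2} = \left(\left(- \frac{1}{4}\right) 6 - \frac{70}{23}\right)^{2} = \left(- \frac{3}{2} - \frac{70}{23}\right)^{2} = \left(- \frac{209}{46}\right)^{2} = \frac{43681}{2116}$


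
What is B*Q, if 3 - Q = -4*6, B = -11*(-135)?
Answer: 40095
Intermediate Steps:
B = 1485
Q = 27 (Q = 3 - (-4)*6 = 3 - 1*(-24) = 3 + 24 = 27)
B*Q = 1485*27 = 40095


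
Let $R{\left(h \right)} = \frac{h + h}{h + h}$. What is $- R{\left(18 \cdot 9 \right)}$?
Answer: $-1$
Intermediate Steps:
$R{\left(h \right)} = 1$ ($R{\left(h \right)} = \frac{2 h}{2 h} = 2 h \frac{1}{2 h} = 1$)
$- R{\left(18 \cdot 9 \right)} = \left(-1\right) 1 = -1$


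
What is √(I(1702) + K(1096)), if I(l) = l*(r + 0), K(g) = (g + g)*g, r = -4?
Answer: 2*√598906 ≈ 1547.8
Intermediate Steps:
K(g) = 2*g² (K(g) = (2*g)*g = 2*g²)
I(l) = -4*l (I(l) = l*(-4 + 0) = l*(-4) = -4*l)
√(I(1702) + K(1096)) = √(-4*1702 + 2*1096²) = √(-6808 + 2*1201216) = √(-6808 + 2402432) = √2395624 = 2*√598906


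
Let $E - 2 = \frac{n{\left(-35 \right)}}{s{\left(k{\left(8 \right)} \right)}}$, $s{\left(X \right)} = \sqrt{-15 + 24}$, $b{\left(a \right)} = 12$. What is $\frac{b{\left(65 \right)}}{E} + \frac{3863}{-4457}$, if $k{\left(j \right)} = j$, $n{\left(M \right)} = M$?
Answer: $- \frac{272479}{129253} \approx -2.1081$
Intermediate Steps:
$s{\left(X \right)} = 3$ ($s{\left(X \right)} = \sqrt{9} = 3$)
$E = - \frac{29}{3}$ ($E = 2 - \frac{35}{3} = - \frac{29}{3} \approx -9.6667$)
$\frac{b{\left(65 \right)}}{E} + \frac{3863}{-4457} = \frac{12}{- \frac{29}{3}} + \frac{3863}{-4457} = 12 \left(- \frac{3}{29}\right) + 3863 \left(- \frac{1}{4457}\right) = - \frac{36}{29} - \frac{3863}{4457} = - \frac{272479}{129253}$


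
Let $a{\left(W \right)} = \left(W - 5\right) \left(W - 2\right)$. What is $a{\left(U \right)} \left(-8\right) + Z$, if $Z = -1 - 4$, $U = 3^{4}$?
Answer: $-48037$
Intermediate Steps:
$U = 81$
$Z = -5$ ($Z = -1 - 4 = -5$)
$a{\left(W \right)} = \left(-5 + W\right) \left(-2 + W\right)$
$a{\left(U \right)} \left(-8\right) + Z = \left(10 + 81^{2} - 567\right) \left(-8\right) - 5 = \left(10 + 6561 - 567\right) \left(-8\right) - 5 = 6004 \left(-8\right) - 5 = -48032 - 5 = -48037$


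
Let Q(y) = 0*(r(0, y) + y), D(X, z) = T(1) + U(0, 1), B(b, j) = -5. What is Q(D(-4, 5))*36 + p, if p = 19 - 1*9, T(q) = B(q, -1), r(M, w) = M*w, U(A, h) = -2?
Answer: 10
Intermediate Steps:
T(q) = -5
D(X, z) = -7 (D(X, z) = -5 - 2 = -7)
Q(y) = 0 (Q(y) = 0*(0*y + y) = 0*(0 + y) = 0*y = 0)
p = 10 (p = 19 - 9 = 10)
Q(D(-4, 5))*36 + p = 0*36 + 10 = 0 + 10 = 10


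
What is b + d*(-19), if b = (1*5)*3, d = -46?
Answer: 889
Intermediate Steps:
b = 15 (b = 5*3 = 15)
b + d*(-19) = 15 - 46*(-19) = 15 + 874 = 889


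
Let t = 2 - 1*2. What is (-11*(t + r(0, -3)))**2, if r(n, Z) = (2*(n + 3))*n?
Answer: 0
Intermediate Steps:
r(n, Z) = n*(6 + 2*n) (r(n, Z) = (2*(3 + n))*n = (6 + 2*n)*n = n*(6 + 2*n))
t = 0 (t = 2 - 2 = 0)
(-11*(t + r(0, -3)))**2 = (-11*(0 + 2*0*(3 + 0)))**2 = (-11*(0 + 2*0*3))**2 = (-11*(0 + 0))**2 = (-11*0)**2 = 0**2 = 0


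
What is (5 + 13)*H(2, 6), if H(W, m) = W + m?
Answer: 144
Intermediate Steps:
(5 + 13)*H(2, 6) = (5 + 13)*(2 + 6) = 18*8 = 144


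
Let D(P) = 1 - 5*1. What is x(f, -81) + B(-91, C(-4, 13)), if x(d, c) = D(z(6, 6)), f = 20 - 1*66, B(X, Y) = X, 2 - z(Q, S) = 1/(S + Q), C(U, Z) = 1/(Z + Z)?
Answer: -95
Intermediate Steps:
C(U, Z) = 1/(2*Z)
z(Q, S) = 2 - 1/(Q + S) (z(Q, S) = 2 - 1/(S + Q) = 2 - 1/(Q + S))
D(P) = -4 (D(P) = 1 - 5 = -4)
f = -46 (f = 20 - 66 = -46)
x(d, c) = -4
x(f, -81) + B(-91, C(-4, 13)) = -4 - 91 = -95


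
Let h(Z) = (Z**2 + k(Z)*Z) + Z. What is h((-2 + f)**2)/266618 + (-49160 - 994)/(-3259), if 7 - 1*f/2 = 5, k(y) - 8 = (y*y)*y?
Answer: 607861952/39495821 ≈ 15.391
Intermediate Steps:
k(y) = 8 + y**3 (k(y) = 8 + (y*y)*y = 8 + y**2*y = 8 + y**3)
f = 4 (f = 14 - 2*5 = 14 - 10 = 4)
h(Z) = Z + Z**2 + Z*(8 + Z**3) (h(Z) = (Z**2 + (8 + Z**3)*Z) + Z = (Z**2 + Z*(8 + Z**3)) + Z = Z + Z**2 + Z*(8 + Z**3))
h((-2 + f)**2)/266618 + (-49160 - 994)/(-3259) = ((-2 + 4)**2*(9 + (-2 + 4)**2 + ((-2 + 4)**2)**3))/266618 + (-49160 - 994)/(-3259) = (2**2*(9 + 2**2 + (2**2)**3))*(1/266618) - 50154*(-1/3259) = (4*(9 + 4 + 4**3))*(1/266618) + 50154/3259 = (4*(9 + 4 + 64))*(1/266618) + 50154/3259 = (4*77)*(1/266618) + 50154/3259 = 308*(1/266618) + 50154/3259 = 14/12119 + 50154/3259 = 607861952/39495821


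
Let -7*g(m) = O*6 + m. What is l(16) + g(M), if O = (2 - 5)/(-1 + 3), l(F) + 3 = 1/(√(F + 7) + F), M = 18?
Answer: -6878/1631 - √23/233 ≈ -4.2376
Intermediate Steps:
l(F) = -3 + 1/(F + √(7 + F)) (l(F) = -3 + 1/(√(F + 7) + F) = -3 + 1/(√(7 + F) + F) = -3 + 1/(F + √(7 + F)))
O = -3/2 ≈ -1.5000
g(m) = 9/7 - m/7 (g(m) = -(-3/2*6 + m)/7 = -(-9 + m)/7 = 9/7 - m/7)
l(16) + g(M) = (1 - 3*16 - 3*√(7 + 16))/(16 + √(7 + 16)) + (9/7 - ⅐*18) = (1 - 48 - 3*√23)/(16 + √23) + (9/7 - 18/7) = (-47 - 3*√23)/(16 + √23) - 9/7 = -9/7 + (-47 - 3*√23)/(16 + √23)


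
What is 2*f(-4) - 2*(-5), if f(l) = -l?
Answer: 18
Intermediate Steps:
2*f(-4) - 2*(-5) = 2*(-1*(-4)) - 2*(-5) = 2*4 + 10 = 8 + 10 = 18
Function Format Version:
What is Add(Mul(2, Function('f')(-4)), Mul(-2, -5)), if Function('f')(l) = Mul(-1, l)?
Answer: 18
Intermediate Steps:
Add(Mul(2, Function('f')(-4)), Mul(-2, -5)) = Add(Mul(2, Mul(-1, -4)), Mul(-2, -5)) = Add(Mul(2, 4), 10) = Add(8, 10) = 18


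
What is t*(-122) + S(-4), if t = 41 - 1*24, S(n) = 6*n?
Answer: -2098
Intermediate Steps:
t = 17 (t = 41 - 24 = 17)
t*(-122) + S(-4) = 17*(-122) + 6*(-4) = -2074 - 24 = -2098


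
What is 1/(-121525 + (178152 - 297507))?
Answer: -1/240880 ≈ -4.1514e-6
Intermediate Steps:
1/(-121525 + (178152 - 297507)) = 1/(-121525 - 119355) = 1/(-240880) = -1/240880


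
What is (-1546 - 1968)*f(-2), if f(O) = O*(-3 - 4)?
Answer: -49196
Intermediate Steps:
f(O) = -7*O (f(O) = O*(-7) = -7*O)
(-1546 - 1968)*f(-2) = (-1546 - 1968)*(-7*(-2)) = -3514*14 = -49196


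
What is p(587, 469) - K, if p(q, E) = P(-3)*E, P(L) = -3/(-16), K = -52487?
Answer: 841199/16 ≈ 52575.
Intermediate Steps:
P(L) = 3/16 (P(L) = -3*(-1/16) = 3/16)
p(q, E) = 3*E/16
p(587, 469) - K = (3/16)*469 - 1*(-52487) = 1407/16 + 52487 = 841199/16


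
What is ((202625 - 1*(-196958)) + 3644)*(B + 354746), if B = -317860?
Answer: 14873431122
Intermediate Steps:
((202625 - 1*(-196958)) + 3644)*(B + 354746) = ((202625 - 1*(-196958)) + 3644)*(-317860 + 354746) = ((202625 + 196958) + 3644)*36886 = (399583 + 3644)*36886 = 403227*36886 = 14873431122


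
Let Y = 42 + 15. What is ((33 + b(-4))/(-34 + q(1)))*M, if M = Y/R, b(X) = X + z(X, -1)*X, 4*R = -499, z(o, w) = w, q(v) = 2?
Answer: 1881/3992 ≈ 0.47119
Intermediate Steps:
Y = 57
R = -499/4 (R = (¼)*(-499) = -499/4 ≈ -124.75)
b(X) = 0 (b(X) = X - X = 0)
M = -228/499 (M = 57/(-499/4) = 57*(-4/499) = -228/499 ≈ -0.45691)
((33 + b(-4))/(-34 + q(1)))*M = ((33 + 0)/(-34 + 2))*(-228/499) = (33/(-32))*(-228/499) = (33*(-1/32))*(-228/499) = -33/32*(-228/499) = 1881/3992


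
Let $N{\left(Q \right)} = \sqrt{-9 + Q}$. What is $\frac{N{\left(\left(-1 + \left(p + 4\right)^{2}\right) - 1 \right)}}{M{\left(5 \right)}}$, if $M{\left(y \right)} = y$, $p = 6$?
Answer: $\frac{\sqrt{89}}{5} \approx 1.8868$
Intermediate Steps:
$\frac{N{\left(\left(-1 + \left(p + 4\right)^{2}\right) - 1 \right)}}{M{\left(5 \right)}} = \frac{\sqrt{-9 - \left(2 - \left(6 + 4\right)^{2}\right)}}{5} = \sqrt{-9 - \left(2 - 100\right)} \frac{1}{5} = \sqrt{-9 + \left(\left(-1 + 100\right) - 1\right)} \frac{1}{5} = \sqrt{-9 + \left(99 - 1\right)} \frac{1}{5} = \sqrt{-9 + 98} \cdot \frac{1}{5} = \sqrt{89} \cdot \frac{1}{5} = \frac{\sqrt{89}}{5}$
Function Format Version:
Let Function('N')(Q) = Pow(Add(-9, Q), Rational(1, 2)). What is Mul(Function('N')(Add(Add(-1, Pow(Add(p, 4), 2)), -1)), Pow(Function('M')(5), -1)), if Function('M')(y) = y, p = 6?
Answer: Mul(Rational(1, 5), Pow(89, Rational(1, 2))) ≈ 1.8868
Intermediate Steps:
Mul(Function('N')(Add(Add(-1, Pow(Add(p, 4), 2)), -1)), Pow(Function('M')(5), -1)) = Mul(Pow(Add(-9, Add(Add(-1, Pow(Add(6, 4), 2)), -1)), Rational(1, 2)), Pow(5, -1)) = Mul(Pow(Add(-9, Add(Add(-1, Pow(10, 2)), -1)), Rational(1, 2)), Rational(1, 5)) = Mul(Pow(Add(-9, Add(Add(-1, 100), -1)), Rational(1, 2)), Rational(1, 5)) = Mul(Pow(Add(-9, Add(99, -1)), Rational(1, 2)), Rational(1, 5)) = Mul(Pow(Add(-9, 98), Rational(1, 2)), Rational(1, 5)) = Mul(Pow(89, Rational(1, 2)), Rational(1, 5)) = Mul(Rational(1, 5), Pow(89, Rational(1, 2)))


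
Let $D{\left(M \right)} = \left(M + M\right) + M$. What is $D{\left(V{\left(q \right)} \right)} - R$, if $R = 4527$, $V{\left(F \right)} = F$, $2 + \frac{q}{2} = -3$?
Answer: $-4557$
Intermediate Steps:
$q = -10$ ($q = -4 + 2 \left(-3\right) = -4 - 6 = -10$)
$D{\left(M \right)} = 3 M$ ($D{\left(M \right)} = 2 M + M = 3 M$)
$D{\left(V{\left(q \right)} \right)} - R = 3 \left(-10\right) - 4527 = -30 - 4527 = -4557$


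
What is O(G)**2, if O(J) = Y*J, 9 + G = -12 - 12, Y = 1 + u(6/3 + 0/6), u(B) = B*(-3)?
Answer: 27225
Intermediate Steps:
u(B) = -3*B
Y = -5 (Y = 1 - 3*(6/3 + 0/6) = 1 - 3*(6*(1/3) + 0*(1/6)) = 1 - 3*(2 + 0) = 1 - 3*2 = 1 - 6 = -5)
G = -33 (G = -9 + (-12 - 12) = -9 - 24 = -33)
O(J) = -5*J
O(G)**2 = (-5*(-33))**2 = 165**2 = 27225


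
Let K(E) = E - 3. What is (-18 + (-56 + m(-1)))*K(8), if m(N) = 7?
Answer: -335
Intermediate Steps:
K(E) = -3 + E
(-18 + (-56 + m(-1)))*K(8) = (-18 + (-56 + 7))*(-3 + 8) = (-18 - 49)*5 = -67*5 = -335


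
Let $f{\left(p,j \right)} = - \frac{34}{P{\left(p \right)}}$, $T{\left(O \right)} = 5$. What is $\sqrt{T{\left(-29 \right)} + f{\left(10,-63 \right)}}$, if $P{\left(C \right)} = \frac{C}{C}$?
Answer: $i \sqrt{29} \approx 5.3852 i$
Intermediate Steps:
$P{\left(C \right)} = 1$
$f{\left(p,j \right)} = -34$ ($f{\left(p,j \right)} = - \frac{34}{1} = \left(-34\right) 1 = -34$)
$\sqrt{T{\left(-29 \right)} + f{\left(10,-63 \right)}} = \sqrt{5 - 34} = \sqrt{-29} = i \sqrt{29}$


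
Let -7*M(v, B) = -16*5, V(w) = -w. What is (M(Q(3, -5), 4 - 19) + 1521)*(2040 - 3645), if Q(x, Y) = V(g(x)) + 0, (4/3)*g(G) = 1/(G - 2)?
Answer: -17216835/7 ≈ -2.4595e+6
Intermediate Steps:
g(G) = 3/(4*(-2 + G)) (g(G) = 3/(4*(G - 2)) = 3/(4*(-2 + G)))
Q(x, Y) = -3/(4*(-2 + x)) (Q(x, Y) = -3/(4*(-2 + x)) + 0 = -3/(4*(-2 + x)))
M(v, B) = 80/7 (M(v, B) = -(-16)*5/7 = -⅐*(-80) = 80/7)
(M(Q(3, -5), 4 - 19) + 1521)*(2040 - 3645) = (80/7 + 1521)*(2040 - 3645) = (10727/7)*(-1605) = -17216835/7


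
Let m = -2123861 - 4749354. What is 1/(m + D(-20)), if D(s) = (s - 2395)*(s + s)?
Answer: -1/6776615 ≈ -1.4757e-7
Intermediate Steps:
m = -6873215
D(s) = 2*s*(-2395 + s) (D(s) = (-2395 + s)*(2*s) = 2*s*(-2395 + s))
1/(m + D(-20)) = 1/(-6873215 + 2*(-20)*(-2395 - 20)) = 1/(-6873215 + 2*(-20)*(-2415)) = 1/(-6873215 + 96600) = 1/(-6776615) = -1/6776615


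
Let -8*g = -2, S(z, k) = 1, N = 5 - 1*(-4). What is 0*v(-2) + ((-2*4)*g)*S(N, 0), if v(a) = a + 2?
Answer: -2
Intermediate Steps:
N = 9 (N = 5 + 4 = 9)
v(a) = 2 + a
g = ¼ (g = -⅛*(-2) = ¼ ≈ 0.25000)
0*v(-2) + ((-2*4)*g)*S(N, 0) = 0*(2 - 2) + (-2*4*(¼))*1 = 0*0 - 8*¼*1 = 0 - 2*1 = 0 - 2 = -2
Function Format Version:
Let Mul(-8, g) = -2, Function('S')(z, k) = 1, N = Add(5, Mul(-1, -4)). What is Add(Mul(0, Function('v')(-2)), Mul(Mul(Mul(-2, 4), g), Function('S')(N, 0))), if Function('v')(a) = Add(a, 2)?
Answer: -2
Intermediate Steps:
N = 9 (N = Add(5, 4) = 9)
Function('v')(a) = Add(2, a)
g = Rational(1, 4) (g = Mul(Rational(-1, 8), -2) = Rational(1, 4) ≈ 0.25000)
Add(Mul(0, Function('v')(-2)), Mul(Mul(Mul(-2, 4), g), Function('S')(N, 0))) = Add(Mul(0, Add(2, -2)), Mul(Mul(Mul(-2, 4), Rational(1, 4)), 1)) = Add(Mul(0, 0), Mul(Mul(-8, Rational(1, 4)), 1)) = Add(0, Mul(-2, 1)) = Add(0, -2) = -2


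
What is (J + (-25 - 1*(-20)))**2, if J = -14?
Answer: 361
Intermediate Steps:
(J + (-25 - 1*(-20)))**2 = (-14 + (-25 - 1*(-20)))**2 = (-14 + (-25 + 20))**2 = (-14 - 5)**2 = (-19)**2 = 361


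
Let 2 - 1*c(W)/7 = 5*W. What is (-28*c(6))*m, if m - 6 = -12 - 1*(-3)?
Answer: -16464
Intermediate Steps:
c(W) = 14 - 35*W
m = -3 (m = 6 + (-12 - 1*(-3)) = 6 + (-12 + 3) = 6 - 9 = -3)
(-28*c(6))*m = -28*(14 - 35*6)*(-3) = -28*(14 - 210)*(-3) = -28*(-196)*(-3) = 5488*(-3) = -16464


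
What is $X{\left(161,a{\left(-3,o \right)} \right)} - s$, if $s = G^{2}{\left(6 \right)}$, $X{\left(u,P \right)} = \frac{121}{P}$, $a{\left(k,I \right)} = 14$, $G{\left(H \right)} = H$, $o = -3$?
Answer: $- \frac{383}{14} \approx -27.357$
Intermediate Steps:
$s = 36$ ($s = 6^{2} = 36$)
$X{\left(161,a{\left(-3,o \right)} \right)} - s = \frac{121}{14} - 36 = - \frac{383}{14}$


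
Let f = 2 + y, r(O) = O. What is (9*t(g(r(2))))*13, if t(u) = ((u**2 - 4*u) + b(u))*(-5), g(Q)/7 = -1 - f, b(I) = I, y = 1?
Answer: -507780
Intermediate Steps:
f = 3 (f = 2 + 1 = 3)
g(Q) = -28 (g(Q) = 7*(-1 - 1*3) = 7*(-1 - 3) = 7*(-4) = -28)
t(u) = -5*u**2 + 15*u (t(u) = ((u**2 - 4*u) + u)*(-5) = (u**2 - 3*u)*(-5) = -5*u**2 + 15*u)
(9*t(g(r(2))))*13 = (9*(5*(-28)*(3 - 1*(-28))))*13 = (9*(5*(-28)*(3 + 28)))*13 = (9*(5*(-28)*31))*13 = (9*(-4340))*13 = -39060*13 = -507780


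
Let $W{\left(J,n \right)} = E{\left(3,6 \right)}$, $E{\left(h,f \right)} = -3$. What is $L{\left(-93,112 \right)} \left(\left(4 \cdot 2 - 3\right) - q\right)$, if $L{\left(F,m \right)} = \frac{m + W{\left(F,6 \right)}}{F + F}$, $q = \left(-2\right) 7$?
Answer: $- \frac{2071}{186} \approx -11.134$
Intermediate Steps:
$W{\left(J,n \right)} = -3$
$q = -14$
$L{\left(F,m \right)} = \frac{-3 + m}{2 F}$ ($L{\left(F,m \right)} = \frac{m - 3}{F + F} = \frac{-3 + m}{2 F}$)
$L{\left(-93,112 \right)} \left(\left(4 \cdot 2 - 3\right) - q\right) = \frac{-3 + 112}{2 \left(-93\right)} \left(\left(4 \cdot 2 - 3\right) - -14\right) = \frac{1}{2} \left(- \frac{1}{93}\right) 109 \left(\left(8 - 3\right) + 14\right) = - \frac{109 \left(5 + 14\right)}{186} = \left(- \frac{109}{186}\right) 19 = - \frac{2071}{186}$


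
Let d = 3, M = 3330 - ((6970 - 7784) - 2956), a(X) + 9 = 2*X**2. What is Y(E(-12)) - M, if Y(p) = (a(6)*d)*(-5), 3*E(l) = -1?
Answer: -8045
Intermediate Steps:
E(l) = -1/3 (E(l) = (1/3)*(-1) = -1/3)
a(X) = -9 + 2*X**2
M = 7100 (M = 3330 - (-814 - 2956) = 3330 - 1*(-3770) = 3330 + 3770 = 7100)
Y(p) = -945 (Y(p) = ((-9 + 2*6**2)*3)*(-5) = ((-9 + 2*36)*3)*(-5) = ((-9 + 72)*3)*(-5) = (63*3)*(-5) = 189*(-5) = -945)
Y(E(-12)) - M = -945 - 1*7100 = -945 - 7100 = -8045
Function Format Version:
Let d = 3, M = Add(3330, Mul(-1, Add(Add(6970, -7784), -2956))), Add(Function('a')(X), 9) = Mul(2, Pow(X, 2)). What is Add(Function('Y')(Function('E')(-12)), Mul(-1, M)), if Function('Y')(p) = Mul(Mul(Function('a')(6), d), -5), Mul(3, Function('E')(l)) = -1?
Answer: -8045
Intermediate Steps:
Function('E')(l) = Rational(-1, 3) (Function('E')(l) = Mul(Rational(1, 3), -1) = Rational(-1, 3))
Function('a')(X) = Add(-9, Mul(2, Pow(X, 2)))
M = 7100 (M = Add(3330, Mul(-1, Add(-814, -2956))) = Add(3330, Mul(-1, -3770)) = Add(3330, 3770) = 7100)
Function('Y')(p) = -945 (Function('Y')(p) = Mul(Mul(Add(-9, Mul(2, Pow(6, 2))), 3), -5) = Mul(Mul(Add(-9, Mul(2, 36)), 3), -5) = Mul(Mul(Add(-9, 72), 3), -5) = Mul(Mul(63, 3), -5) = Mul(189, -5) = -945)
Add(Function('Y')(Function('E')(-12)), Mul(-1, M)) = Add(-945, Mul(-1, 7100)) = Add(-945, -7100) = -8045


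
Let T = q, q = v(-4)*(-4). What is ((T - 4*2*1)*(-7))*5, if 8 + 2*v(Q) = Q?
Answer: -560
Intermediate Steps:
v(Q) = -4 + Q/2
q = 24 (q = (-4 + (½)*(-4))*(-4) = (-4 - 2)*(-4) = -6*(-4) = 24)
T = 24
((T - 4*2*1)*(-7))*5 = ((24 - 4*2*1)*(-7))*5 = ((24 - 8*1)*(-7))*5 = ((24 - 8)*(-7))*5 = (16*(-7))*5 = -112*5 = -560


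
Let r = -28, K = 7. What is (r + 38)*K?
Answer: 70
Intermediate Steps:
(r + 38)*K = (-28 + 38)*7 = 10*7 = 70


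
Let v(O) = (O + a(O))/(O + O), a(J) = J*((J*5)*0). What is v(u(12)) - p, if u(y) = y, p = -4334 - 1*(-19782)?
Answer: -30895/2 ≈ -15448.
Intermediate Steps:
p = 15448 (p = -4334 + 19782 = 15448)
a(J) = 0 (a(J) = J*((5*J)*0) = J*0 = 0)
v(O) = 1/2 (v(O) = (O + 0)/(O + O) = O/((2*O)) = O*(1/(2*O)) = 1/2)
v(u(12)) - p = 1/2 - 1*15448 = 1/2 - 15448 = -30895/2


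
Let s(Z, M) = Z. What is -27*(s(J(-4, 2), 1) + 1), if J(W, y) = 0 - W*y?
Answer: -243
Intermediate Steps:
J(W, y) = -W*y (J(W, y) = 0 - W*y = -W*y)
-27*(s(J(-4, 2), 1) + 1) = -27*(-1*(-4)*2 + 1) = -27*(8 + 1) = -27*9 = -243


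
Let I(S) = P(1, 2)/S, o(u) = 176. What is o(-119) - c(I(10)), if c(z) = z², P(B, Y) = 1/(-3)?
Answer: 158399/900 ≈ 176.00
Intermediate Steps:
P(B, Y) = -⅓
I(S) = -1/(3*S)
o(-119) - c(I(10)) = 176 - (-⅓/10)² = 176 - (-⅓*⅒)² = 176 - (-1/30)² = 176 - 1*1/900 = 176 - 1/900 = 158399/900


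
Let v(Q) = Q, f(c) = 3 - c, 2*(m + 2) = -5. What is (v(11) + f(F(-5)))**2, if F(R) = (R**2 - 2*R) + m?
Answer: 1089/4 ≈ 272.25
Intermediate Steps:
m = -9/2 (m = -2 + (1/2)*(-5) = -2 - 5/2 = -9/2 ≈ -4.5000)
F(R) = -9/2 + R**2 - 2*R (F(R) = (R**2 - 2*R) - 9/2 = -9/2 + R**2 - 2*R)
(v(11) + f(F(-5)))**2 = (11 + (3 - (-9/2 + (-5)**2 - 2*(-5))))**2 = (11 + (3 - (-9/2 + 25 + 10)))**2 = (11 + (3 - 1*61/2))**2 = (11 + (3 - 61/2))**2 = (11 - 55/2)**2 = (-33/2)**2 = 1089/4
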